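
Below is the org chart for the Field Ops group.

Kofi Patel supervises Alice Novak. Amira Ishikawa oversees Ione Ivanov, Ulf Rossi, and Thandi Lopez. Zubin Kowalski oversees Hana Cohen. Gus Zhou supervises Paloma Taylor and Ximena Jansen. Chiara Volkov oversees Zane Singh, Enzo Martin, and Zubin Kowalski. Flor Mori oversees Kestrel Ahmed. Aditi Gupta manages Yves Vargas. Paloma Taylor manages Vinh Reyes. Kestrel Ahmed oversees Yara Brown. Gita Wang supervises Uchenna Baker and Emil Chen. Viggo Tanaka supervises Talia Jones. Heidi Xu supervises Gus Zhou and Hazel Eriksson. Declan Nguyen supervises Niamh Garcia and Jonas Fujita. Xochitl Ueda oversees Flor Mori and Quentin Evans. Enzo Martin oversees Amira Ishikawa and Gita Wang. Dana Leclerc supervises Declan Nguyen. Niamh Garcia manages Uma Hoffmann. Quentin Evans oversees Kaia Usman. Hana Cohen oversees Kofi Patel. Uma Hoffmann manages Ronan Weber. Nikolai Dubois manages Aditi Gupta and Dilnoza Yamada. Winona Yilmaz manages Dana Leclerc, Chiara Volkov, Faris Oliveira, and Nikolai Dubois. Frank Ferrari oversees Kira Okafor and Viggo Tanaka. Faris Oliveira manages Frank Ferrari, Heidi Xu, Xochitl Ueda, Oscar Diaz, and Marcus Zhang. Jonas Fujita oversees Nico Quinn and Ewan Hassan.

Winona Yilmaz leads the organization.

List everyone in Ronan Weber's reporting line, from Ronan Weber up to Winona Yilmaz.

Ronan Weber -> Uma Hoffmann -> Niamh Garcia -> Declan Nguyen -> Dana Leclerc -> Winona Yilmaz

Ronan Weber reports to Uma Hoffmann. Uma Hoffmann reports to Niamh Garcia. Niamh Garcia reports to Declan Nguyen. Declan Nguyen reports to Dana Leclerc. Dana Leclerc reports to Winona Yilmaz. Winona Yilmaz is at the top.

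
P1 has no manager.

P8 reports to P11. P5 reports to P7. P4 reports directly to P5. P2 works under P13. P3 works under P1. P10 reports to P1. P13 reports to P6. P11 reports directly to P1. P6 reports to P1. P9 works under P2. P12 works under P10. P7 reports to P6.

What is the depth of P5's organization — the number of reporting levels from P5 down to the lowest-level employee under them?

1

The longest chain under P5 runs P5 → P4, which is 1 level below P5.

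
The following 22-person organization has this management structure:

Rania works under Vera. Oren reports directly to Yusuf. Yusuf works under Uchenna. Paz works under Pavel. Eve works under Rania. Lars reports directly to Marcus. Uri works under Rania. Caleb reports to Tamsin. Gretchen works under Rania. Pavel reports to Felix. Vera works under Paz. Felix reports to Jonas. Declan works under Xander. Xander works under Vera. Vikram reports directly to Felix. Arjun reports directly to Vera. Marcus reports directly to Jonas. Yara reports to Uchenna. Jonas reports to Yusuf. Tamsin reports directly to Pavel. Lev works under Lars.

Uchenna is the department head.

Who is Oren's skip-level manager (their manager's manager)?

Oren reports to Yusuf, and Yusuf reports to Uchenna. So Oren's skip-level manager is Uchenna.

Uchenna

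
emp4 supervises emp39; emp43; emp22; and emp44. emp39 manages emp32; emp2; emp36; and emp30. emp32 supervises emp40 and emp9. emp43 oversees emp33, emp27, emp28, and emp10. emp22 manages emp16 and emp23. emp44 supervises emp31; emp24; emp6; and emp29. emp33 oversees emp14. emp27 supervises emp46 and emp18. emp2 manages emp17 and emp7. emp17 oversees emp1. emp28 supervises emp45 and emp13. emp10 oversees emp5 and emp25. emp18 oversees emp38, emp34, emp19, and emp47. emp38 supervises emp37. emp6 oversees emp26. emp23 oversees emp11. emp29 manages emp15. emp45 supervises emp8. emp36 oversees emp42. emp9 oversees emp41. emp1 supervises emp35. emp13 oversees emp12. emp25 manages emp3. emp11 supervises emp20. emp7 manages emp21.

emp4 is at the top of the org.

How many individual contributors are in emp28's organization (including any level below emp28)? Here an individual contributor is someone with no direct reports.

The people in emp28's organization with no one reporting to them are emp12, emp8. That is 2.

2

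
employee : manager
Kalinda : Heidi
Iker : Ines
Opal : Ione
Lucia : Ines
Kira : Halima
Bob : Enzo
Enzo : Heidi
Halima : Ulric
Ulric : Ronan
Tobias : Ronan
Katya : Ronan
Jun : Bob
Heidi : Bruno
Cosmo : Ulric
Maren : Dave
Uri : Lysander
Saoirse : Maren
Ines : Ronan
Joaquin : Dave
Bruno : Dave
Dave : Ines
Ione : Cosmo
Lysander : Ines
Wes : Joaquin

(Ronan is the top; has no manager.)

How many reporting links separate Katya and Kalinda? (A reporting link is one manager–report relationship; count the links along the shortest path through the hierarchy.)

Katya is 1 level below Ronan, and Kalinda is 5 levels below Ronan (their lowest common manager). The shortest path runs up from Katya to Ronan and back down to Kalinda: 1 + 5 = 6 links.

6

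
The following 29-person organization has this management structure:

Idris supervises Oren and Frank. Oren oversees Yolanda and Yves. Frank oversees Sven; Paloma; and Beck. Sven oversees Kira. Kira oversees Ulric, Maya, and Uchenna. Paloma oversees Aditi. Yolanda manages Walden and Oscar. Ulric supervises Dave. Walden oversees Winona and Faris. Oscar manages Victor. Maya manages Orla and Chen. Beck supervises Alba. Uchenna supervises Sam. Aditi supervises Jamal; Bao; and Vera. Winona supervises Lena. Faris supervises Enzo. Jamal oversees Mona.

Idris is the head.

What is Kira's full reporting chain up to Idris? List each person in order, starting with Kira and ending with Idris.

Kira -> Sven -> Frank -> Idris

Kira reports to Sven. Sven reports to Frank. Frank reports to Idris. Idris is at the top.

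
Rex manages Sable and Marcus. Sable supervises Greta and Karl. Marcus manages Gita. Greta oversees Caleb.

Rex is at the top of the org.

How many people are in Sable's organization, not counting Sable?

Sable directly manages Greta, Karl. Under Greta: Caleb (1). Karl has no reports. So Sable's organization is 2 direct reports plus everyone under them: 2 + 1 = 3.

3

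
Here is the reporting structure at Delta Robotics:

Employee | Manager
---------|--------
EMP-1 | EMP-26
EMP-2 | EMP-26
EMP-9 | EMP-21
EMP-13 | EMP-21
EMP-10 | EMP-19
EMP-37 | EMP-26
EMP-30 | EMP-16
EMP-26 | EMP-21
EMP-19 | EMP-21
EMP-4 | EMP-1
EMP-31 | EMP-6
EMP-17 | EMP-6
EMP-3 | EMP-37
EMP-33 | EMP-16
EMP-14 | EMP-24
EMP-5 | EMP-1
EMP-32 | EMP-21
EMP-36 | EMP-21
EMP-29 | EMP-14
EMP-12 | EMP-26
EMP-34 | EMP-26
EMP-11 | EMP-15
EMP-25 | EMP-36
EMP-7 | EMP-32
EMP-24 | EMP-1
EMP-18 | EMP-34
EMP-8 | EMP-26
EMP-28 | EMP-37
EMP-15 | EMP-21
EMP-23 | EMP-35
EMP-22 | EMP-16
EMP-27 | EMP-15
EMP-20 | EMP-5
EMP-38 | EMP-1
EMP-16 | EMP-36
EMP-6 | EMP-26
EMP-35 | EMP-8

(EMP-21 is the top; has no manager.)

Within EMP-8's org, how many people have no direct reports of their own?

The only person in EMP-8's organization with no one reporting to them is EMP-23. That is 1.

1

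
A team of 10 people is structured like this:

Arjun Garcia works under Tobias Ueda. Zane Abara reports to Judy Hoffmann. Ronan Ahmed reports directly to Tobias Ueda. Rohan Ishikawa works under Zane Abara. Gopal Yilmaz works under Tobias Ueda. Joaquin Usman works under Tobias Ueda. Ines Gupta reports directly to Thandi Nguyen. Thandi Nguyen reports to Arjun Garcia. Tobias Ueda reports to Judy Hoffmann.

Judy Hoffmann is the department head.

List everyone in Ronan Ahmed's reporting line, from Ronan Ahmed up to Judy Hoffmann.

Ronan Ahmed reports to Tobias Ueda. Tobias Ueda reports to Judy Hoffmann. Judy Hoffmann is at the top.

Ronan Ahmed -> Tobias Ueda -> Judy Hoffmann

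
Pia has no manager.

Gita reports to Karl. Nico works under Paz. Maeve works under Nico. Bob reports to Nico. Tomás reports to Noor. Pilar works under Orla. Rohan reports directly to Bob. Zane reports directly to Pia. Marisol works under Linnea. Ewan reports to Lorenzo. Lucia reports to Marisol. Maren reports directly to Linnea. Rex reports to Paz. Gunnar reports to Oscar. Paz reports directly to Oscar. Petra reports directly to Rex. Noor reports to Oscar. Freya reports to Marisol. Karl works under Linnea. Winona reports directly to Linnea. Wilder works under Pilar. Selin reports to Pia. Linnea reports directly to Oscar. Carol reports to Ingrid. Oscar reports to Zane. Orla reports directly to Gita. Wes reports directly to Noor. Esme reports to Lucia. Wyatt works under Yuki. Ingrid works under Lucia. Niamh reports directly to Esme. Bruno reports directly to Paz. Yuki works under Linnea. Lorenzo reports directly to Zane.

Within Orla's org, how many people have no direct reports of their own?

1

The only person in Orla's organization with no one reporting to them is Wilder. That is 1.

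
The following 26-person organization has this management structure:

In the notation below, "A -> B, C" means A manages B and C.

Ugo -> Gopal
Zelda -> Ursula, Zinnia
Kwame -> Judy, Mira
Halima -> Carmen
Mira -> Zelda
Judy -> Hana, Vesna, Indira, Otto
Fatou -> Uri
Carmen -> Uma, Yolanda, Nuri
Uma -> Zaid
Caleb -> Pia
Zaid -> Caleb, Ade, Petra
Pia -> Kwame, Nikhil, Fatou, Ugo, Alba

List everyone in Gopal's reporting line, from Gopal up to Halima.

Gopal reports to Ugo. Ugo reports to Pia. Pia reports to Caleb. Caleb reports to Zaid. Zaid reports to Uma. Uma reports to Carmen. Carmen reports to Halima. Halima is at the top.

Gopal -> Ugo -> Pia -> Caleb -> Zaid -> Uma -> Carmen -> Halima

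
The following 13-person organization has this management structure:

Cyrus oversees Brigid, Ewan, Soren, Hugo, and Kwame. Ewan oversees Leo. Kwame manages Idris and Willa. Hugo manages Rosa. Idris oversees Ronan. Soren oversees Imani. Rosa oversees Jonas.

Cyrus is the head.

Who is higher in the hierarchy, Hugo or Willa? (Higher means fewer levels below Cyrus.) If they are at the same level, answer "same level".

Hugo is 1 level below Cyrus; Willa is 2. Hugo is higher.

Hugo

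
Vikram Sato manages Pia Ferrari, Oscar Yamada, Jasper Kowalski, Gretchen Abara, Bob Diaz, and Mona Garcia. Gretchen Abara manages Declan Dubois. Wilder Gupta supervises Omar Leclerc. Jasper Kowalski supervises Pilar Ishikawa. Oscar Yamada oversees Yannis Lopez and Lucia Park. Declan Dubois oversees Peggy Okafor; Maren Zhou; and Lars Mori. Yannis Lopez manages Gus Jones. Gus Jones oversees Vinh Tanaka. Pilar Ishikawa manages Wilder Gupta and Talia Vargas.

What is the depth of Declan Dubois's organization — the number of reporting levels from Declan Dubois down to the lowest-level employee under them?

1

The longest chain under Declan Dubois runs Declan Dubois → Lars Mori, which is 1 level below Declan Dubois.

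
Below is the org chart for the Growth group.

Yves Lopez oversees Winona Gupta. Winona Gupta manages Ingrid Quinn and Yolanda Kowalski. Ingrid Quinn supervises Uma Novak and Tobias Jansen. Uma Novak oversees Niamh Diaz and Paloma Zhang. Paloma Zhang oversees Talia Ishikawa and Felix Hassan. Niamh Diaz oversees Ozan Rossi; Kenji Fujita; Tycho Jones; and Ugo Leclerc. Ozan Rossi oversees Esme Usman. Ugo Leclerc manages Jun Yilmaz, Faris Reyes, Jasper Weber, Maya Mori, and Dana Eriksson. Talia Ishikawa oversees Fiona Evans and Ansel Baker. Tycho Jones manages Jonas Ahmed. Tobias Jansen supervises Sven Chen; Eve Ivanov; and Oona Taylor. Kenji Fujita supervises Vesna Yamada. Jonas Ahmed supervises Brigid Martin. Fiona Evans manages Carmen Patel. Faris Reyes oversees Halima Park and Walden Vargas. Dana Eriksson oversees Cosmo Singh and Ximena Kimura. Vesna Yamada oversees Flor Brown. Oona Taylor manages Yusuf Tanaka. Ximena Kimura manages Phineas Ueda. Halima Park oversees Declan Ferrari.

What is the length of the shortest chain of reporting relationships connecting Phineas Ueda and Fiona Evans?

8

Phineas Ueda is 5 levels below Uma Novak, and Fiona Evans is 3 levels below Uma Novak (their lowest common manager). The shortest path runs up from Phineas Ueda to Uma Novak and back down to Fiona Evans: 5 + 3 = 8 links.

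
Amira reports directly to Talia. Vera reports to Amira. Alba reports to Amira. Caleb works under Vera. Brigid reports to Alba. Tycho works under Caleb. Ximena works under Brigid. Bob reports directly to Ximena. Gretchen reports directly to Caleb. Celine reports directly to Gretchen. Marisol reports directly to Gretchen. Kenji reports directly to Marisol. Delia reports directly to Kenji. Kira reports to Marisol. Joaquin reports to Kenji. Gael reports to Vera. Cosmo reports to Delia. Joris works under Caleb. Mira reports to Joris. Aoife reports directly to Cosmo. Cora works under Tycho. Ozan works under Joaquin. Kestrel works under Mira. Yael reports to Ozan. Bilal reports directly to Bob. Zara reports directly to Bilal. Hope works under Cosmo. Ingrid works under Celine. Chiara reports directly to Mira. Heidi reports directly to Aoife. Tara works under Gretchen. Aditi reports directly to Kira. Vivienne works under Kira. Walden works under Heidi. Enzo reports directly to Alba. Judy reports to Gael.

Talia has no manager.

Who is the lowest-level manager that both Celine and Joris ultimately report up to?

Caleb

Celine's chain of managers is Gretchen, Caleb, Vera, Amira, Talia. Joris's chain of managers is Caleb, Vera, Amira, Talia. The first manager that appears in both chains is Caleb.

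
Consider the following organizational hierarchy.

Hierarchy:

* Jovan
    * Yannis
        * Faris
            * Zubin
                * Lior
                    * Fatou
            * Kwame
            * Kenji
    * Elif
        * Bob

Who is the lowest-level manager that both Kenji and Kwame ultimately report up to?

Kenji's chain of managers is Faris, Yannis, Jovan. Kwame's chain of managers is Faris, Yannis, Jovan. The first manager that appears in both chains is Faris.

Faris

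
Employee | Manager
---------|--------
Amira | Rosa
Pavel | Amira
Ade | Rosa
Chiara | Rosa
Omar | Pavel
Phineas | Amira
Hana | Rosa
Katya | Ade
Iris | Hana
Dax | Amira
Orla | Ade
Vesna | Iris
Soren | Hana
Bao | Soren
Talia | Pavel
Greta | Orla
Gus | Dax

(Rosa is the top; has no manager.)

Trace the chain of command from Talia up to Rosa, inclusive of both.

Talia reports to Pavel. Pavel reports to Amira. Amira reports to Rosa. Rosa is at the top.

Talia -> Pavel -> Amira -> Rosa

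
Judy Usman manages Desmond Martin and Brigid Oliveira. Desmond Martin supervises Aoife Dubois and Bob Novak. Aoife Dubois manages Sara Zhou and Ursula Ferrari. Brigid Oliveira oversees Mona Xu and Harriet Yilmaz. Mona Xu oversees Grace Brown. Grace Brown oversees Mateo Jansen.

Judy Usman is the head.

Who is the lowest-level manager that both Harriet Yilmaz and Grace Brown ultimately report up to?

Brigid Oliveira

Harriet Yilmaz's chain of managers is Brigid Oliveira, Judy Usman. Grace Brown's chain of managers is Mona Xu, Brigid Oliveira, Judy Usman. The first manager that appears in both chains is Brigid Oliveira.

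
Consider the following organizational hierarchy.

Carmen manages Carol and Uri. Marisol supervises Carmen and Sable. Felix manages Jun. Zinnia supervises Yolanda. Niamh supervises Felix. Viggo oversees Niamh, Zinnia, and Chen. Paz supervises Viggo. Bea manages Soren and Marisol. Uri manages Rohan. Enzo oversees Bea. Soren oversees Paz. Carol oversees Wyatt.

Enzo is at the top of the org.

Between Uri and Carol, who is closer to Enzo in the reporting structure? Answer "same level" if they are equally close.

same level

Both Uri and Carol are 4 levels below Enzo.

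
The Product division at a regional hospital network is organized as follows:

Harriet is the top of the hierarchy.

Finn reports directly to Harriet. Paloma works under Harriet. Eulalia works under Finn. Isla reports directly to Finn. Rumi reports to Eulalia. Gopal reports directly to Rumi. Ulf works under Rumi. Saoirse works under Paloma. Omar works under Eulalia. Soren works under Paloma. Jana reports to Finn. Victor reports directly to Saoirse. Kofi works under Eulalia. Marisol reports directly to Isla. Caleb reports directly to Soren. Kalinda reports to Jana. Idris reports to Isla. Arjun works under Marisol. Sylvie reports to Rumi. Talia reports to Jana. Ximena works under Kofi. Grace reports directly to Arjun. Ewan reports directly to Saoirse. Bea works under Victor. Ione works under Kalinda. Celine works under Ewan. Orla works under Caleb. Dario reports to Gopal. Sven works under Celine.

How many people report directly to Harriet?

Harriet directly manages Finn, Paloma. That is 2 direct reports.

2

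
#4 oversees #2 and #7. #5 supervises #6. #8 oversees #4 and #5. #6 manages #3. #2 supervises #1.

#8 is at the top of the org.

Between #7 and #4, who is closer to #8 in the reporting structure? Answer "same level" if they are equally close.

#4

#7 is 2 levels below #8; #4 is 1. #4 is higher.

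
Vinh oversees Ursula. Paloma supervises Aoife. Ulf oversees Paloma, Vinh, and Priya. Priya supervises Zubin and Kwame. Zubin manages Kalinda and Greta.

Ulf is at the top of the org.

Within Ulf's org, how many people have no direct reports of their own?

5

The people in Ulf's organization with no one reporting to them are Kwame, Greta, Kalinda, Ursula, Aoife. That is 5.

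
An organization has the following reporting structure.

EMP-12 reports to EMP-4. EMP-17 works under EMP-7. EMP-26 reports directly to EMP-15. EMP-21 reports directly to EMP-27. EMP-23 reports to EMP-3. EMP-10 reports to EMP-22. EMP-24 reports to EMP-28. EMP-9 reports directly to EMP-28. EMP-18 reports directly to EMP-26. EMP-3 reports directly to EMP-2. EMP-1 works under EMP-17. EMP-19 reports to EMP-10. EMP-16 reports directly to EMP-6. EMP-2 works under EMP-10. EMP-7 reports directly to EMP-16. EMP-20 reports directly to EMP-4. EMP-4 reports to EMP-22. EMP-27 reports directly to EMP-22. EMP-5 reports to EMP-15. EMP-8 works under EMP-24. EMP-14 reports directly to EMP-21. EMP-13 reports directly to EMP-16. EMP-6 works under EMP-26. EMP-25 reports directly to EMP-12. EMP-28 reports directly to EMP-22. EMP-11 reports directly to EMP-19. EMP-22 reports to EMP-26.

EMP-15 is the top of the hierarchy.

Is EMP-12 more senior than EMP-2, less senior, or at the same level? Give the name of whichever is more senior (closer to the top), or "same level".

Both EMP-12 and EMP-2 are 4 levels below EMP-15.

same level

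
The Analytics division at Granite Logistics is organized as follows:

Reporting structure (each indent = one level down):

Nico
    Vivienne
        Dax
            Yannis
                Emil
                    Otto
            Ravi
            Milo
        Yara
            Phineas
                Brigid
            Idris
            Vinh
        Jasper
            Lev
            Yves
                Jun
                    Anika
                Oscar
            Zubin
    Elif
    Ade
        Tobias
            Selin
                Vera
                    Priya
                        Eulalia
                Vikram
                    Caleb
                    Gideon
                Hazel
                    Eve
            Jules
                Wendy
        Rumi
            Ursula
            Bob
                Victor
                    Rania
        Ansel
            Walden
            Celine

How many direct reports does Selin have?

Selin directly manages Vera, Vikram, Hazel. That is 3 direct reports.

3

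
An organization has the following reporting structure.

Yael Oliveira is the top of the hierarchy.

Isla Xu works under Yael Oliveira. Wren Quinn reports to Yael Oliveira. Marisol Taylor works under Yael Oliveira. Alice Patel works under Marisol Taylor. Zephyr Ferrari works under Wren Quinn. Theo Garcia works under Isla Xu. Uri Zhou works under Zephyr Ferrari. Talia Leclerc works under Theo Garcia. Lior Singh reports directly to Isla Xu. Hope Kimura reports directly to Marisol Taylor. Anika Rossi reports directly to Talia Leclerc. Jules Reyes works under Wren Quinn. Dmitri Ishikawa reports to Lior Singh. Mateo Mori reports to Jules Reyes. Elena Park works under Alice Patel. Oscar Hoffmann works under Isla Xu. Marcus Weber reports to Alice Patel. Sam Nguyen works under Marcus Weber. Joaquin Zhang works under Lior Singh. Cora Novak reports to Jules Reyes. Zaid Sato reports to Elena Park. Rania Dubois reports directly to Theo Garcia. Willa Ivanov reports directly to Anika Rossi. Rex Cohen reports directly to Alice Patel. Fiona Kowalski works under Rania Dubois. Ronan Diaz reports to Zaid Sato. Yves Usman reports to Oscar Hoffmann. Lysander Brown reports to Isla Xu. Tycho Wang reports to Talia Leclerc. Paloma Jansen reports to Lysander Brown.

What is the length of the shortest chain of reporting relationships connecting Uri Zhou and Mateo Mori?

4

Uri Zhou is 2 levels below Wren Quinn, and Mateo Mori is 2 levels below Wren Quinn (their lowest common manager). The shortest path runs up from Uri Zhou to Wren Quinn and back down to Mateo Mori: 2 + 2 = 4 links.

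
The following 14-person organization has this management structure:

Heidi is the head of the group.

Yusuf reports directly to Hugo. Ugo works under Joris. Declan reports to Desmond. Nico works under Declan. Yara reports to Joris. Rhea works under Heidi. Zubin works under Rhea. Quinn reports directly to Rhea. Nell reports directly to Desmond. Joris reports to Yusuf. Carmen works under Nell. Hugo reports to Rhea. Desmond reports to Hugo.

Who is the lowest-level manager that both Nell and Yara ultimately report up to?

Nell's chain of managers is Desmond, Hugo, Rhea, Heidi. Yara's chain of managers is Joris, Yusuf, Hugo, Rhea, Heidi. The first manager that appears in both chains is Hugo.

Hugo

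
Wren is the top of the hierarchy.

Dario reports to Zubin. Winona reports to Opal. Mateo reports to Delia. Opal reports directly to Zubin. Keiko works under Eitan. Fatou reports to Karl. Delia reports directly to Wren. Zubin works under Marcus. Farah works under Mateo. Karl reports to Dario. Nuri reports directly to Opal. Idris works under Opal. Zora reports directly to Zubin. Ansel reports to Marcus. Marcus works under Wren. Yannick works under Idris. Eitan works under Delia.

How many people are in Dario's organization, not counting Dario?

2

Dario directly manages Karl. Under Karl: Fatou (1). That's 2 in total.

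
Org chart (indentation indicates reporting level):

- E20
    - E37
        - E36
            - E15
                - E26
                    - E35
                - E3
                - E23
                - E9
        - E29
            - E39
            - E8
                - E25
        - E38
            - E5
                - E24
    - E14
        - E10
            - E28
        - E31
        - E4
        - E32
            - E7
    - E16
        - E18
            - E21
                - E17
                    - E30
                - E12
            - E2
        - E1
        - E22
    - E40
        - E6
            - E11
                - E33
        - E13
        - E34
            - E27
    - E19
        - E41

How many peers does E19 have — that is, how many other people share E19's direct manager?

4

E19 reports to E20. E20's other direct reports are E37, E14, E16, E40 — 4 peers.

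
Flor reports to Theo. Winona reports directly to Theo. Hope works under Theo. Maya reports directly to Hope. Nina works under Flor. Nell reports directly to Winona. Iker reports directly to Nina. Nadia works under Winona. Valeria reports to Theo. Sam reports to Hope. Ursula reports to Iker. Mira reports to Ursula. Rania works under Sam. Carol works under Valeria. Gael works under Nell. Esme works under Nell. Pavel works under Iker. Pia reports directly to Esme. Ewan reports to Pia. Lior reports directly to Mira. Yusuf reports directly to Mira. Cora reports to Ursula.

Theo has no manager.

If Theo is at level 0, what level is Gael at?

Chain from Gael up to Theo: Gael → Nell → Winona → Theo. That is 3 steps up, so Gael is 3 levels below Theo.

3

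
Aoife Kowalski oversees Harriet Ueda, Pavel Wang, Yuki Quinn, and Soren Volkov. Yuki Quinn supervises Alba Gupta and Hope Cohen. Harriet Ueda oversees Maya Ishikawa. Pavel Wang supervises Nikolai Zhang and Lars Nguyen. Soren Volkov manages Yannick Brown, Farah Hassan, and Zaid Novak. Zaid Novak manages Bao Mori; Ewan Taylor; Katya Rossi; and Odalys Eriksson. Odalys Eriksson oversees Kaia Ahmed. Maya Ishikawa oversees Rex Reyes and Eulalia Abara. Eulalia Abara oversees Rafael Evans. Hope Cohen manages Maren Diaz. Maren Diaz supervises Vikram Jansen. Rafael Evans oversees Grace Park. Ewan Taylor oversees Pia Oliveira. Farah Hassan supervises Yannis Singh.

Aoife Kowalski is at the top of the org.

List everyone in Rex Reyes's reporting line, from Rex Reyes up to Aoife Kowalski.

Rex Reyes -> Maya Ishikawa -> Harriet Ueda -> Aoife Kowalski

Rex Reyes reports to Maya Ishikawa. Maya Ishikawa reports to Harriet Ueda. Harriet Ueda reports to Aoife Kowalski. Aoife Kowalski is at the top.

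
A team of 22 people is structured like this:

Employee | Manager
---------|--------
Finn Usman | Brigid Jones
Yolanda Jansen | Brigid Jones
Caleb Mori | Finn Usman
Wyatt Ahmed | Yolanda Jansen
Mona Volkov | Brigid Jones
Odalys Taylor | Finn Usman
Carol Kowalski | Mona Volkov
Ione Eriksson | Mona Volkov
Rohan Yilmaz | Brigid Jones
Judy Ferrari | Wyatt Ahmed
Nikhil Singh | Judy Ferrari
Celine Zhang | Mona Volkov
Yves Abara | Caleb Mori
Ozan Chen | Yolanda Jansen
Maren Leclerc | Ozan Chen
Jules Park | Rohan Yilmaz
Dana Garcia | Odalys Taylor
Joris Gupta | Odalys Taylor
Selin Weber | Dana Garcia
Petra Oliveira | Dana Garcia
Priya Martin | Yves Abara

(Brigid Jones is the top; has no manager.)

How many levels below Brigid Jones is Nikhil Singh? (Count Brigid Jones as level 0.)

Chain from Nikhil Singh up to Brigid Jones: Nikhil Singh → Judy Ferrari → Wyatt Ahmed → Yolanda Jansen → Brigid Jones. That is 4 steps up, so Nikhil Singh is 4 levels below Brigid Jones.

4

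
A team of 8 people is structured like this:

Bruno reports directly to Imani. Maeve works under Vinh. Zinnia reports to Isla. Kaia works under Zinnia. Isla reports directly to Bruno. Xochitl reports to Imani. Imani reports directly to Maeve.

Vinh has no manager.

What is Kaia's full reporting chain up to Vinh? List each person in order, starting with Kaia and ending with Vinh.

Kaia reports to Zinnia. Zinnia reports to Isla. Isla reports to Bruno. Bruno reports to Imani. Imani reports to Maeve. Maeve reports to Vinh. Vinh is at the top.

Kaia -> Zinnia -> Isla -> Bruno -> Imani -> Maeve -> Vinh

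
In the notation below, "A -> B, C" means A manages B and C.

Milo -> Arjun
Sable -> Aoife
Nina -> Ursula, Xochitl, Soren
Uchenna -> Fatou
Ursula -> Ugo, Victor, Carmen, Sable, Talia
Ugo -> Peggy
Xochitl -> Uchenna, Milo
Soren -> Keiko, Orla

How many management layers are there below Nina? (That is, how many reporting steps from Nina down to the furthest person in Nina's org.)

3

The longest chain under Nina runs Nina → Xochitl → Milo → Arjun, which is 3 levels below Nina.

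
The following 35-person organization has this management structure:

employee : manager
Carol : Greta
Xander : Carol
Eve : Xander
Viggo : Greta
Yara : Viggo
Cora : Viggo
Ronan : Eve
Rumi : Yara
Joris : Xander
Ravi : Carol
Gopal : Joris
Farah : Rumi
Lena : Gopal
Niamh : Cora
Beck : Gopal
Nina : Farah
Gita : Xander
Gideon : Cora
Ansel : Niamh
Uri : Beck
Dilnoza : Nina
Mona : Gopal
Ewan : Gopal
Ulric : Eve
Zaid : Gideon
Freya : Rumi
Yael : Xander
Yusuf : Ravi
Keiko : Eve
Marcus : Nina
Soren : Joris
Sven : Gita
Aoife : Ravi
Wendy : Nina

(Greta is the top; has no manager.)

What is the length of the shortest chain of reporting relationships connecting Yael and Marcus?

9

Yael is 3 levels below Greta, and Marcus is 6 levels below Greta (their lowest common manager). The shortest path runs up from Yael to Greta and back down to Marcus: 3 + 6 = 9 links.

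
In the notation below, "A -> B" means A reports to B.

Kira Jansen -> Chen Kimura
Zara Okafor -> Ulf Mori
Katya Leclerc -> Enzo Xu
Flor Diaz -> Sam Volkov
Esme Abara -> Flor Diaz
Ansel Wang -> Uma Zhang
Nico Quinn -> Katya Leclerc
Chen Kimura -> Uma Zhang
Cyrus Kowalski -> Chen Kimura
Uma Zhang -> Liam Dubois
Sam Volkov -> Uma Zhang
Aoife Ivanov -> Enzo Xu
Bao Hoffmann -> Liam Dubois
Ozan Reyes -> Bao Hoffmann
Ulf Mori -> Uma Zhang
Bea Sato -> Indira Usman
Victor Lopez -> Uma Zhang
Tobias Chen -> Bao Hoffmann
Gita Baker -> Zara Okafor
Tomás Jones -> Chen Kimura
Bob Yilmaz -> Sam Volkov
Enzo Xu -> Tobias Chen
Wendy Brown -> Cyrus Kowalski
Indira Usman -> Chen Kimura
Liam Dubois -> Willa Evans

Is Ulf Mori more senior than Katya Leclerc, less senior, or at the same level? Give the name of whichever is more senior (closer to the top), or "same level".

Ulf Mori is 3 levels below Willa Evans; Katya Leclerc is 5. Ulf Mori is higher.

Ulf Mori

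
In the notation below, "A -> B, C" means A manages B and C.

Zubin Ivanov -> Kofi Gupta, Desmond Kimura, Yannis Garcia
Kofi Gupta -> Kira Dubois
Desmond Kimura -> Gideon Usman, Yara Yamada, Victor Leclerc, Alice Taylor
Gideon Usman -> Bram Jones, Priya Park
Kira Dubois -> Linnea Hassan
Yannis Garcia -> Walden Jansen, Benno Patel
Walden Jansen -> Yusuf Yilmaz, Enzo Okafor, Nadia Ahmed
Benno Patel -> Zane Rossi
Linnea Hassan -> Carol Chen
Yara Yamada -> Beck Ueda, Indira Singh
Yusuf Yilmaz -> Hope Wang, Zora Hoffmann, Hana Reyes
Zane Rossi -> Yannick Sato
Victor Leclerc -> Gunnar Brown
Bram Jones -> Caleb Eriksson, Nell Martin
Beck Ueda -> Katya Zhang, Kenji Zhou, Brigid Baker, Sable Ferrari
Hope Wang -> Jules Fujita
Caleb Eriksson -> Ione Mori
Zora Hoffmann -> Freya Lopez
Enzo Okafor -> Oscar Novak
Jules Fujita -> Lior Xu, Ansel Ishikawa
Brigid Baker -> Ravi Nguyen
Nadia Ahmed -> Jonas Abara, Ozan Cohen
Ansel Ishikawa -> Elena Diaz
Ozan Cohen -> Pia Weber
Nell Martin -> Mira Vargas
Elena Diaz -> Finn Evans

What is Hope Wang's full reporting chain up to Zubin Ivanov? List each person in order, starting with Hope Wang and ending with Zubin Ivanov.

Hope Wang reports to Yusuf Yilmaz. Yusuf Yilmaz reports to Walden Jansen. Walden Jansen reports to Yannis Garcia. Yannis Garcia reports to Zubin Ivanov. Zubin Ivanov is at the top.

Hope Wang -> Yusuf Yilmaz -> Walden Jansen -> Yannis Garcia -> Zubin Ivanov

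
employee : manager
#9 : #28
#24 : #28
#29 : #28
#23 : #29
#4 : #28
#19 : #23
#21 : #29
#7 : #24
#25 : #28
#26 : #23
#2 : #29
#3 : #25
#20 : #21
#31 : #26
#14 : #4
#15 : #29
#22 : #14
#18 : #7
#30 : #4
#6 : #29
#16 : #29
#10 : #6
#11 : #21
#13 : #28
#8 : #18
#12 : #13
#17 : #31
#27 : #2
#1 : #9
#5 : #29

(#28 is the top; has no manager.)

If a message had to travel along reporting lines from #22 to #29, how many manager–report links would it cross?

#22 is 3 levels below #28, and #29 is 1 level below #28 (their lowest common manager). The shortest path runs up from #22 to #28 and back down to #29: 3 + 1 = 4 links.

4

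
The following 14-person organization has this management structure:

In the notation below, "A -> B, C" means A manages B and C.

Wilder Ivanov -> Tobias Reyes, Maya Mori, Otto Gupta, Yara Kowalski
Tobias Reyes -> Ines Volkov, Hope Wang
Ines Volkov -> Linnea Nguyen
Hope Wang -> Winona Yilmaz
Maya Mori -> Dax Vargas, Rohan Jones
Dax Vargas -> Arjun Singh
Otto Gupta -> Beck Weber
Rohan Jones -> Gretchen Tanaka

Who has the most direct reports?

Wilder Ivanov

Direct-report counts: Wilder Ivanov has 4; Otto Gupta has 1; Maya Mori has 2; Rohan Jones has 1; Dax Vargas has 1; Tobias Reyes has 2; Hope Wang has 1; Ines Volkov has 1. The largest is 4, held by Wilder Ivanov.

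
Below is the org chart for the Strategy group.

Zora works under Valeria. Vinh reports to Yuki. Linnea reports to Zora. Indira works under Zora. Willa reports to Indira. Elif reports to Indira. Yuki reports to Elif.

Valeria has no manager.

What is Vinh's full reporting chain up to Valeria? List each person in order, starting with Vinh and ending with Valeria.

Vinh reports to Yuki. Yuki reports to Elif. Elif reports to Indira. Indira reports to Zora. Zora reports to Valeria. Valeria is at the top.

Vinh -> Yuki -> Elif -> Indira -> Zora -> Valeria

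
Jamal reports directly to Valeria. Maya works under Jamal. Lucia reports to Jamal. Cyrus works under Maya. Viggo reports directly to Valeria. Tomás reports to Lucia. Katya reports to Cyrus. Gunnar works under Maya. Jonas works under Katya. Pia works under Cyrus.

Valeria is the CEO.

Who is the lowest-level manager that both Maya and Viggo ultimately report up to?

Maya's chain of managers is Jamal, Valeria. Viggo's chain of managers is Valeria. The first manager that appears in both chains is Valeria.

Valeria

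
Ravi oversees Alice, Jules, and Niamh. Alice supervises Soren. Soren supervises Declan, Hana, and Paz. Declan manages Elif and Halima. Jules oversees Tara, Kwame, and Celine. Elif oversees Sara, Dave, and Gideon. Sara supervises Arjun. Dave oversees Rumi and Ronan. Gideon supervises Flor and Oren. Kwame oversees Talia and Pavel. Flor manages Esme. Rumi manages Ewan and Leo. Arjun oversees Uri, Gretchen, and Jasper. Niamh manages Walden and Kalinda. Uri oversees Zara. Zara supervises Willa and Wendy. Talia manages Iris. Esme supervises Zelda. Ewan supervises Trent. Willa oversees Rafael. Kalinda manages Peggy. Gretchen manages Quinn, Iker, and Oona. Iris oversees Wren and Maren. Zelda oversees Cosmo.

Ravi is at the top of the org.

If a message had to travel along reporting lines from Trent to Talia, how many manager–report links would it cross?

Trent is 8 levels below Ravi, and Talia is 3 levels below Ravi (their lowest common manager). The shortest path runs up from Trent to Ravi and back down to Talia: 8 + 3 = 11 links.

11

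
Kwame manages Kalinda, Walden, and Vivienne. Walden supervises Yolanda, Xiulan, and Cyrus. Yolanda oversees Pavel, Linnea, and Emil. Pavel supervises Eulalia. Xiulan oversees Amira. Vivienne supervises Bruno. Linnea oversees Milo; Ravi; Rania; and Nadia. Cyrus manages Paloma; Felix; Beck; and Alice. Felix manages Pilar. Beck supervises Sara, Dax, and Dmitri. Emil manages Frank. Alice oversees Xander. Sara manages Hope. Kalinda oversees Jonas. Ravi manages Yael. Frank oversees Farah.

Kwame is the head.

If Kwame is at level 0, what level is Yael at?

Chain from Yael up to Kwame: Yael → Ravi → Linnea → Yolanda → Walden → Kwame. That is 5 steps up, so Yael is 5 levels below Kwame.

5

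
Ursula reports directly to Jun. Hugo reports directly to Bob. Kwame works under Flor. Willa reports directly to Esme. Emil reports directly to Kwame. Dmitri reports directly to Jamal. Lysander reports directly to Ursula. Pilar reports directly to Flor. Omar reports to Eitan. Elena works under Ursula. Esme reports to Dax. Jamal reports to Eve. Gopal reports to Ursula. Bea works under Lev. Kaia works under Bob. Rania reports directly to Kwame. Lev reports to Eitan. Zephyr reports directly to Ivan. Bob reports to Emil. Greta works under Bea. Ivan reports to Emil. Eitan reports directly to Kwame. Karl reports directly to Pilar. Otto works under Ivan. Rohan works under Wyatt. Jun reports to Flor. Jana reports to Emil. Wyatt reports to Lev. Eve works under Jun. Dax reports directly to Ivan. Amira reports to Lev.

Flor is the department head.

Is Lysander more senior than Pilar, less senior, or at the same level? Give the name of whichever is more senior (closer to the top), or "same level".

Pilar

Lysander is 3 levels below Flor; Pilar is 1. Pilar is higher.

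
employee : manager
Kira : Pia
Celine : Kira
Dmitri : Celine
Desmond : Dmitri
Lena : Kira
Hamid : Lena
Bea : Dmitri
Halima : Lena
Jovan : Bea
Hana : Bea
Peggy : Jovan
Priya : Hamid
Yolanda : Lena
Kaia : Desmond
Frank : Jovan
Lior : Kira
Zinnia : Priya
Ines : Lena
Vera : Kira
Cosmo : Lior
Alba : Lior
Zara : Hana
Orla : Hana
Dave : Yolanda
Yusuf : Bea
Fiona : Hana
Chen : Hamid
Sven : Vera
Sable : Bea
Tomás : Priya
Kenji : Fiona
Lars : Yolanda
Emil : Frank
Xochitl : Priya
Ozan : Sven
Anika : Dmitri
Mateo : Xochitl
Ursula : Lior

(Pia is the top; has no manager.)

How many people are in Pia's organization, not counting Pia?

38

Pia directly manages Kira. Under Kira: Vera, Sven, Ozan, Lior, Ursula, Alba, Cosmo, Lena, Ines, Yolanda, Lars, Dave, Halima, Hamid, Chen, Priya, Xochitl, Mateo, Tomás, Zinnia, Celine, Dmitri, Anika, Bea, Sable, Yusuf, Hana, Fiona, Kenji, Orla, Zara, Jovan, Frank, Emil, Peggy, Desmond, Kaia (37). That's 38 in total.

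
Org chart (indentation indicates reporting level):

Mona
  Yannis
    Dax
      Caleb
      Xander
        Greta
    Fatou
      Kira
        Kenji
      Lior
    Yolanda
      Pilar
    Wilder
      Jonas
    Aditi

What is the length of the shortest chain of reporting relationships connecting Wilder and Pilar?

Wilder is 1 level below Yannis, and Pilar is 2 levels below Yannis (their lowest common manager). The shortest path runs up from Wilder to Yannis and back down to Pilar: 1 + 2 = 3 links.

3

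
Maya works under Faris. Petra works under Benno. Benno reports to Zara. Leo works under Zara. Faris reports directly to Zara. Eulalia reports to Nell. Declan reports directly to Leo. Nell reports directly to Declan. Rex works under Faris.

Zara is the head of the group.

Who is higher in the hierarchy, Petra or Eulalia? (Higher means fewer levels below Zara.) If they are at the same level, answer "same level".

Petra

Petra is 2 levels below Zara; Eulalia is 4. Petra is higher.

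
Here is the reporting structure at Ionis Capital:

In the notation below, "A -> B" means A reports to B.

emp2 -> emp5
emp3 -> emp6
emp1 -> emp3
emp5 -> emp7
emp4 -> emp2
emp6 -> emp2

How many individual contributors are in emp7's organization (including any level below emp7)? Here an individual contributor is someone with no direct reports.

The people in emp7's organization with no one reporting to them are emp4, emp1. That is 2.

2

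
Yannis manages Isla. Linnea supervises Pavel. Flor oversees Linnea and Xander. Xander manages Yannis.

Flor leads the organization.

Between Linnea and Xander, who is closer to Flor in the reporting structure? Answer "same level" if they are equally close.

Both Linnea and Xander are 1 level below Flor.

same level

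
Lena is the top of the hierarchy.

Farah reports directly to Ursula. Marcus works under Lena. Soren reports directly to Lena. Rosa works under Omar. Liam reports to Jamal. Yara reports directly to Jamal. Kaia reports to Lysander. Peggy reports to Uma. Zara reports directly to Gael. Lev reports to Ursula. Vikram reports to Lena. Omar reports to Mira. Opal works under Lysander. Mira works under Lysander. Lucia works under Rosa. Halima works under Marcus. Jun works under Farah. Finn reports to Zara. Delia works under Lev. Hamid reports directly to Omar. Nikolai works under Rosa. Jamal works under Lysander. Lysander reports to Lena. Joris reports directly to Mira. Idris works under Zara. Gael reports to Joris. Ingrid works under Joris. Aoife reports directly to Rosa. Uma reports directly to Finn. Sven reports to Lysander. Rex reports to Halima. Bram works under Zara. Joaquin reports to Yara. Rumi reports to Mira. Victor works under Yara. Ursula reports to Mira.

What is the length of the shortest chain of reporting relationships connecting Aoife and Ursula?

Aoife is 3 levels below Mira, and Ursula is 1 level below Mira (their lowest common manager). The shortest path runs up from Aoife to Mira and back down to Ursula: 3 + 1 = 4 links.

4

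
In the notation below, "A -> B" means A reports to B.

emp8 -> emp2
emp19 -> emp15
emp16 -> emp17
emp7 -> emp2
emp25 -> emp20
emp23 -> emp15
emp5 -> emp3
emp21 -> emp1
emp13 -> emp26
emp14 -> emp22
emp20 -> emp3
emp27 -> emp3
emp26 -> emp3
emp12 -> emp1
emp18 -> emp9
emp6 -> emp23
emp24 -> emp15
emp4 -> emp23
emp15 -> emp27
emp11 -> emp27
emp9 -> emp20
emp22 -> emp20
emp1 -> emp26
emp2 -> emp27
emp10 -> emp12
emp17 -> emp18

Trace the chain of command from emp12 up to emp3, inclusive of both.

emp12 -> emp1 -> emp26 -> emp3

emp12 reports to emp1. emp1 reports to emp26. emp26 reports to emp3. emp3 is at the top.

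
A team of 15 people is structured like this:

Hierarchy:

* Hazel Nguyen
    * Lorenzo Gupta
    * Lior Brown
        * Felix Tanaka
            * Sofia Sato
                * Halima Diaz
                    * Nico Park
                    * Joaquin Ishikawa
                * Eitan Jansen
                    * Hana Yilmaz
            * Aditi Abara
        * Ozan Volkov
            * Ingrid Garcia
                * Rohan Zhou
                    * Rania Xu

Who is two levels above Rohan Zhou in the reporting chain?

Rohan Zhou reports to Ingrid Garcia, and Ingrid Garcia reports to Ozan Volkov. So Rohan Zhou's skip-level manager is Ozan Volkov.

Ozan Volkov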